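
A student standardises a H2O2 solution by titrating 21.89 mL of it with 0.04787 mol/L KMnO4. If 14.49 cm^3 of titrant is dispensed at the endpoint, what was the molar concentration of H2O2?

n(KMnO4) = 0.04787 x 0.01449 = 0.0006936 mol.
From the balanced equation, 2 mol KMnO4 reacts with 5 mol H2O2, so n(H2O2) = 0.0006936 x 5/2 = 0.001734 mol.
[H2O2] = 0.001734 / 0.02189 L = 0.0792 M.

0.0792 M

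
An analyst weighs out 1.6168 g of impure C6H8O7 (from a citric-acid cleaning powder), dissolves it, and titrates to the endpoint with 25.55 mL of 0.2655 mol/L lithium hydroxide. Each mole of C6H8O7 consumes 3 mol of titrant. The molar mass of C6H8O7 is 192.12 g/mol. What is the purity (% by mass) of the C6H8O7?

26.9%

n(LiOH) = 0.2655 x 0.02555 = 0.006784 mol.
n(C6H8O7) = 0.006784 / 3 = 0.002261 mol.
mass of C6H8O7 = 0.002261 x 192.12 = 0.4344 g.
% purity = 0.4344 / 1.6168 x 100 = 26.9%.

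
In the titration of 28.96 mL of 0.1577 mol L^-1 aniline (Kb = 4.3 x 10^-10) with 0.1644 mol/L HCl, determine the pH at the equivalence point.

2.86

n(C6H5NH2) = 0.1577 x 0.02896 = 0.004567 mol; V(HCl) at equivalence = 0.004567/0.1644 = 0.02778 L.
At equivalence the base is fully converted to C6H5NH3+; total volume = 0.05674 L, so [C6H5NH3+] = 0.004567/0.05674 = 0.08049 M.
Ka(C6H5NH3+) = Kw/Kb = 1.0e-14 / 4.3 x 10^-10 = 2.33e-5.
[H^+] = sqrt(Ka x [C6H5NH3+]) = sqrt(2.33e-5 x 0.08049) = 0.00137 M.
pH = -log(0.00137) = 2.86.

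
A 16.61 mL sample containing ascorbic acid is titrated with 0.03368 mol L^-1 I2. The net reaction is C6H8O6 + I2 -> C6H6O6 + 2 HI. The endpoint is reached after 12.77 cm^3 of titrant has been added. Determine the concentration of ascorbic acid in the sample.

0.0259 M

n(I2) = 0.03368 x 0.01277 = 0.0004301 mol.
From the balanced equation, 1 mol I2 reacts with 1 mol ascorbic acid, so n(ascorbic acid) = 0.0004301 x 1/1 = 0.0004301 mol.
[ascorbic acid] = 0.0004301 / 0.01661 L = 0.0259 M.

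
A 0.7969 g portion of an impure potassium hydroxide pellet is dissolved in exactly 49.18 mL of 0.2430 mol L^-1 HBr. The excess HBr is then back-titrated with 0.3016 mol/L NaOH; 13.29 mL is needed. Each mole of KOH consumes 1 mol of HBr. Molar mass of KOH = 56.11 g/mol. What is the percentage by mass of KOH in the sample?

Total n(HBr) added = 0.2430 x 0.04918 = 0.01195 mol.
n(NaOH) used = 0.3016 x 0.01329 = 0.004008 mol, which equals the excess n(HBr).
So n(HBr) consumed by the sample = 0.01195 - 0.004008 = 0.007942 mol.
n(KOH) = 0.007942 / 1 = 0.007942 mol.
mass KOH = 0.007942 x 56.11 = 0.4457 g, so %KOH = 0.4457/0.7969 x 100 = 55.9%.

55.9%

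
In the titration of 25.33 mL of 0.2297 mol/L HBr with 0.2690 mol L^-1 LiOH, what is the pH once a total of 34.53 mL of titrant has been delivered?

12.76

n(acid) = 0.2297 x 0.02533 = 0.005818 mol; n(LiOH) added = 0.2690 x 0.03453 = 0.009289 mol.
Base is in excess by 0.009289 - 0.005818 = 0.003470 mol in a total volume of 0.05986 L.
[OH^-] = 0.003470/0.05986 = 0.05797 M, so pOH = 1.24 and pH = 14.00 - 1.24 = 12.76.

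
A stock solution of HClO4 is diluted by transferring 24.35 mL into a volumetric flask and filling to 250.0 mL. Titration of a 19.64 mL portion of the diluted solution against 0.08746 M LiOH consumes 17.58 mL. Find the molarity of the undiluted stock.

n(LiOH) = 0.08746 x 0.01758 = 0.001538 mol.
n(HClO4) in the aliquot = 0.001538 mol.
[diluted HClO4] = 0.001538 / 0.01964 = 0.07829 M.
Dilution factor = 250.0/24.35 = 10.27, so [stock] = 0.07829 x 10.27 = 0.804 M.

0.804 M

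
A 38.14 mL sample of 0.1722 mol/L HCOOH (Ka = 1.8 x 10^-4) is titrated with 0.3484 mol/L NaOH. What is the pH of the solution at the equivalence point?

8.40

n(HCOOH) = 0.1722 x 0.03814 = 0.006568 mol; V(NaOH) at equivalence = 0.006568/0.3484 = 0.01885 L.
At equivalence all the acid is converted to HCOO-; total volume = 0.03814 + 0.01885 = 0.05699 L, so [HCOO-] = 0.006568/0.05699 = 0.1152 M.
Kb = Kw/Ka = 1.0e-14 / 1.8 x 10^-4 = 5.56e-11.
[OH^-] = sqrt(Kb x [HCOO-]) = sqrt(5.56e-11 x 0.1152) = 2.53e-6 M.
pOH = 5.60, so pH = 14.00 - 5.60 = 8.40.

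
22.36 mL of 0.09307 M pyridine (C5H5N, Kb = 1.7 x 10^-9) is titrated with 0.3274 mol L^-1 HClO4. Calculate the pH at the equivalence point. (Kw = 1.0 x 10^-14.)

3.19

n(C5H5N) = 0.09307 x 0.02236 = 0.002081 mol; V(HClO4) at equivalence = 0.002081/0.3274 = 0.006356 L.
At equivalence the base is fully converted to C5H5NH+; total volume = 0.02872 L, so [C5H5NH+] = 0.002081/0.02872 = 0.07247 M.
Ka(C5H5NH+) = Kw/Kb = 1.0e-14 / 1.7 x 10^-9 = 5.88e-6.
[H^+] = sqrt(Ka x [C5H5NH+]) = sqrt(5.88e-6 x 0.07247) = 0.000653 M.
pH = -log(0.000653) = 3.19.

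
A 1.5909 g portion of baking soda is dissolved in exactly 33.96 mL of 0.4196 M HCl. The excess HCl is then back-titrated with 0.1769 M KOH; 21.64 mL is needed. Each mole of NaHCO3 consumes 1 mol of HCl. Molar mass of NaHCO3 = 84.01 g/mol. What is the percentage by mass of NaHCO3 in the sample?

55.0%

Total n(HCl) added = 0.4196 x 0.03396 = 0.01425 mol.
n(KOH) used = 0.1769 x 0.02164 = 0.003828 mol, which equals the excess n(HCl).
So n(HCl) consumed by the sample = 0.01425 - 0.003828 = 0.01042 mol.
n(NaHCO3) = 0.01042 / 1 = 0.01042 mol.
mass NaHCO3 = 0.01042 x 84.01 = 0.8755 g, so %NaHCO3 = 0.8755/1.5909 x 100 = 55.0%.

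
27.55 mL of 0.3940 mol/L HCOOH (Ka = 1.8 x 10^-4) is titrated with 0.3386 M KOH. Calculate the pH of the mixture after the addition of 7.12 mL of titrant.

3.20

Initial n(HCOOH) = 0.3940 x 0.02755 = 0.01085 mol.
n(KOH) added = 0.3386 x 0.007120 = 0.002411 mol, converting that many moles of HCOOH to HCOO-.
Remaining n(HCOOH) = 0.008444 mol; n(HCOO-) = 0.002411 mol.
By Henderson-Hasselbalch, pH = pKa + log([A^-]/[HA]) = 3.74 + log(0.002411/0.008444) = 3.74 + (-0.54) = 3.20.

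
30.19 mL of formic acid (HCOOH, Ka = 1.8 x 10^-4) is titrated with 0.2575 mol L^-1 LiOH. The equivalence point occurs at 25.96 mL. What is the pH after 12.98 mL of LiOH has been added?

3.74

12.98 mL is exactly half the equivalence volume (25.96/2), i.e. the half-equivalence point.
There, n(HA) = n(A^-), so pH = pKa = -log(1.8 x 10^-4) = 3.74.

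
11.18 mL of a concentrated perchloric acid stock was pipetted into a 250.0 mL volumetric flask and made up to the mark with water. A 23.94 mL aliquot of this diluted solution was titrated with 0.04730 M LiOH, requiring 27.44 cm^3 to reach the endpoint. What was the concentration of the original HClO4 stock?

n(LiOH) = 0.04730 x 0.02744 = 0.001298 mol.
n(HClO4) in the aliquot = 0.001298 mol.
[diluted HClO4] = 0.001298 / 0.02394 = 0.05422 M.
Dilution factor = 250.0/11.18 = 22.36, so [stock] = 0.05422 x 22.36 = 1.21 M.

1.21 M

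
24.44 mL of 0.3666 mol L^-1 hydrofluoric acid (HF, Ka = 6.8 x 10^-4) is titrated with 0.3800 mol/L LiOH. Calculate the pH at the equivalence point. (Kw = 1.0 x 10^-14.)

n(HF) = 0.3666 x 0.02444 = 0.008960 mol; V(LiOH) at equivalence = 0.008960/0.3800 = 0.02358 L.
At equivalence all the acid is converted to F-; total volume = 0.02444 + 0.02358 = 0.04802 L, so [F-] = 0.008960/0.04802 = 0.1866 M.
Kb = Kw/Ka = 1.0e-14 / 6.8 x 10^-4 = 1.47e-11.
[OH^-] = sqrt(Kb x [F-]) = sqrt(1.47e-11 x 0.1866) = 1.66e-6 M.
pOH = 5.78, so pH = 14.00 - 5.78 = 8.22.

8.22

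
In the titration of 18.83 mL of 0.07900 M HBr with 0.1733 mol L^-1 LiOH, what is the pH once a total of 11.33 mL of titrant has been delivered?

n(acid) = 0.07900 x 0.01883 = 0.001488 mol; n(LiOH) added = 0.1733 x 0.01133 = 0.001963 mol.
Base is in excess by 0.001963 - 0.001488 = 0.0004759 mol in a total volume of 0.03016 L.
[OH^-] = 0.0004759/0.03016 = 0.01578 M, so pOH = 1.80 and pH = 14.00 - 1.80 = 12.20.

12.20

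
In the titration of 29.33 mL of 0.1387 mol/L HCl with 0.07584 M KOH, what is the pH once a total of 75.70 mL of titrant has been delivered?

n(acid) = 0.1387 x 0.02933 = 0.004068 mol; n(KOH) added = 0.07584 x 0.07570 = 0.005741 mol.
Base is in excess by 0.005741 - 0.004068 = 0.001673 mol in a total volume of 0.1050 L.
[OH^-] = 0.001673/0.1050 = 0.01593 M, so pOH = 1.80 and pH = 14.00 - 1.80 = 12.20.

12.20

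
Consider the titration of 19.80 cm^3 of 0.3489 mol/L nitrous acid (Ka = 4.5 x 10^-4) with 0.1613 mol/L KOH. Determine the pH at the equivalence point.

8.19

n(HNO2) = 0.3489 x 0.01980 = 0.006908 mol; V(KOH) at equivalence = 0.006908/0.1613 = 0.04283 L.
At equivalence all the acid is converted to NO2-; total volume = 0.01980 + 0.04283 = 0.06263 L, so [NO2-] = 0.006908/0.06263 = 0.1103 M.
Kb = Kw/Ka = 1.0e-14 / 4.5 x 10^-4 = 2.22e-11.
[OH^-] = sqrt(Kb x [NO2-]) = sqrt(2.22e-11 x 0.1103) = 1.57e-6 M.
pOH = 5.81, so pH = 14.00 - 5.81 = 8.19.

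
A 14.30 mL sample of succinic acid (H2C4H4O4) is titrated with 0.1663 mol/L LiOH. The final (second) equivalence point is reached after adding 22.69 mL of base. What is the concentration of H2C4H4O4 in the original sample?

n(LiOH) = 0.1663 x 0.02269 = 0.003773 mol.
At the final (second) equivalence point, 2 mol OH^- react per mol H2C4H4O4, so n(H2C4H4O4) = 0.003773 / 2 = 0.001887 mol.
[H2C4H4O4] = 0.001887 / 0.01430 L = 0.132 M.

0.132 M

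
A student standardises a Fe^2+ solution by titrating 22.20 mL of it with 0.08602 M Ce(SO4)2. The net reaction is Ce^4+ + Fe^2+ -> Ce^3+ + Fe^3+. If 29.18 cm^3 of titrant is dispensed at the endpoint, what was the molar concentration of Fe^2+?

n(Ce(SO4)2) = 0.08602 x 0.02918 = 0.002510 mol.
From the balanced equation, 1 mol Ce(SO4)2 reacts with 1 mol Fe^2+, so n(Fe^2+) = 0.002510 x 1/1 = 0.002510 mol.
[Fe^2+] = 0.002510 / 0.02220 L = 0.113 M.

0.113 M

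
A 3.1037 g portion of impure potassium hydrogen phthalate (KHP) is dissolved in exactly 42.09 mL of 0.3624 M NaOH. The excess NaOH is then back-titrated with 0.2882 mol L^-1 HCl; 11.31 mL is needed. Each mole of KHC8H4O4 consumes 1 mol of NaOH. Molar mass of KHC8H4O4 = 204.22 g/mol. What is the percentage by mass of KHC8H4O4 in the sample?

78.9%

Total n(NaOH) added = 0.3624 x 0.04209 = 0.01525 mol.
n(HCl) used = 0.2882 x 0.01131 = 0.003260 mol, which equals the excess n(NaOH).
So n(NaOH) consumed by the sample = 0.01525 - 0.003260 = 0.01199 mol.
n(KHC8H4O4) = 0.01199 / 1 = 0.01199 mol.
mass KHC8H4O4 = 0.01199 x 204.22 = 2.449 g, so %KHC8H4O4 = 2.449/3.1037 x 100 = 78.9%.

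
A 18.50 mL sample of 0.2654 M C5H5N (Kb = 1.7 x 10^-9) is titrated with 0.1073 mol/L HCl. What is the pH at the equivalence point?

3.17

n(C5H5N) = 0.2654 x 0.01850 = 0.004910 mol; V(HCl) at equivalence = 0.004910/0.1073 = 0.04576 L.
At equivalence the base is fully converted to C5H5NH+; total volume = 0.06426 L, so [C5H5NH+] = 0.004910/0.06426 = 0.07641 M.
Ka(C5H5NH+) = Kw/Kb = 1.0e-14 / 1.7 x 10^-9 = 5.88e-6.
[H^+] = sqrt(Ka x [C5H5NH+]) = sqrt(5.88e-6 x 0.07641) = 0.000670 M.
pH = -log(0.000670) = 3.17.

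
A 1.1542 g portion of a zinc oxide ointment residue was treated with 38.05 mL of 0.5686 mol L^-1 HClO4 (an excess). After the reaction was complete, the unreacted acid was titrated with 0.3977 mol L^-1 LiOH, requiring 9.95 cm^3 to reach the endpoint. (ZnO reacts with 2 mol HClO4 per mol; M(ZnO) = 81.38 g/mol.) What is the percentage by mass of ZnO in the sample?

Total n(HClO4) added = 0.5686 x 0.03805 = 0.02164 mol.
n(LiOH) used = 0.3977 x 0.009950 = 0.003957 mol, which equals the excess n(HClO4).
So n(HClO4) consumed by the sample = 0.02164 - 0.003957 = 0.01768 mol.
n(ZnO) = 0.01768 / 2 = 0.008839 mol.
mass ZnO = 0.008839 x 81.38 = 0.7193 g, so %ZnO = 0.7193/1.1542 x 100 = 62.3%.

62.3%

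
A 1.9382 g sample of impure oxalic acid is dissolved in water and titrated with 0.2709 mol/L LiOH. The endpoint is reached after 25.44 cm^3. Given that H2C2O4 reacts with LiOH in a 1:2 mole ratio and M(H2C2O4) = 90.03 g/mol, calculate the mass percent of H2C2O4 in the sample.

16.0%

n(LiOH) = 0.2709 x 0.02544 = 0.006892 mol.
n(H2C2O4) = 0.006892 / 2 = 0.003446 mol.
mass of H2C2O4 = 0.003446 x 90.03 = 0.3102 g.
% purity = 0.3102 / 1.9382 x 100 = 16.0%.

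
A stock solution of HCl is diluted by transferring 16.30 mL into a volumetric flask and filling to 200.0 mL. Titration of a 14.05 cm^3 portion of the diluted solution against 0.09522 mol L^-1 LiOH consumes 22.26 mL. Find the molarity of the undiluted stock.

n(LiOH) = 0.09522 x 0.02226 = 0.002120 mol.
n(HCl) in the aliquot = 0.002120 mol.
[diluted HCl] = 0.002120 / 0.01405 = 0.1509 M.
Dilution factor = 200.0/16.30 = 12.27, so [stock] = 0.1509 x 12.27 = 1.85 M.

1.85 M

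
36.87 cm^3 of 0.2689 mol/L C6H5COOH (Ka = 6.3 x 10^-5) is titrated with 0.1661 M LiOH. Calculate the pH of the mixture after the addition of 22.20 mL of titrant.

Initial n(C6H5COOH) = 0.2689 x 0.03687 = 0.009914 mol.
n(LiOH) added = 0.1661 x 0.02220 = 0.003687 mol, converting that many moles of C6H5COOH to C6H5COO-.
Remaining n(C6H5COOH) = 0.006227 mol; n(C6H5COO-) = 0.003687 mol.
By Henderson-Hasselbalch, pH = pKa + log([A^-]/[HA]) = 4.20 + log(0.003687/0.006227) = 4.20 + (-0.23) = 3.97.

3.97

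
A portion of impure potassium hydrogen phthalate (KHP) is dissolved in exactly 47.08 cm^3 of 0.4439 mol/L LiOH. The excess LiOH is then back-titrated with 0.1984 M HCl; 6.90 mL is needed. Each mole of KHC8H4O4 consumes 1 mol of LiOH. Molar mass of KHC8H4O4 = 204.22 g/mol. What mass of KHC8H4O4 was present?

3.99 g

Total n(LiOH) added = 0.4439 x 0.04708 = 0.02090 mol.
n(HCl) used = 0.1984 x 0.006900 = 0.001369 mol, which equals the excess n(LiOH).
So n(LiOH) consumed by the sample = 0.02090 - 0.001369 = 0.01953 mol.
n(KHC8H4O4) = 0.01953 / 1 = 0.01953 mol.
mass = 0.01953 mol x 204.22 g/mol = 3.99 g.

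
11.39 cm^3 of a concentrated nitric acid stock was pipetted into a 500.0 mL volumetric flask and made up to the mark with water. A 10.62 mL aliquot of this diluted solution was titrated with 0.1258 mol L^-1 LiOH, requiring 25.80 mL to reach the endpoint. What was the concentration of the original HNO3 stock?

n(LiOH) = 0.1258 x 0.02580 = 0.003246 mol.
n(HNO3) in the aliquot = 0.003246 mol.
[diluted HNO3] = 0.003246 / 0.01062 = 0.3056 M.
Dilution factor = 500.0/11.39 = 43.90, so [stock] = 0.3056 x 43.90 = 13.4 M.

13.4 M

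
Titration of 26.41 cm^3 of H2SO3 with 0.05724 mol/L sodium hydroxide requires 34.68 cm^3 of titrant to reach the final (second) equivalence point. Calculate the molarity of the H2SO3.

n(NaOH) = 0.05724 x 0.03468 = 0.001985 mol.
At the final (second) equivalence point, 2 mol OH^- react per mol H2SO3, so n(H2SO3) = 0.001985 / 2 = 0.0009925 mol.
[H2SO3] = 0.0009925 / 0.02641 L = 0.0376 M.

0.0376 M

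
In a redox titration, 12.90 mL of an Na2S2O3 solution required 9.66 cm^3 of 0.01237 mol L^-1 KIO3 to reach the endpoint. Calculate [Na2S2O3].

0.0556 M

n(KIO3) = 0.01237 x 0.009660 = 0.0001195 mol.
From the balanced equation, 1 mol KIO3 reacts with 6 mol Na2S2O3, so n(Na2S2O3) = 0.0001195 x 6/1 = 0.0007170 mol.
[Na2S2O3] = 0.0007170 / 0.01290 L = 0.0556 M.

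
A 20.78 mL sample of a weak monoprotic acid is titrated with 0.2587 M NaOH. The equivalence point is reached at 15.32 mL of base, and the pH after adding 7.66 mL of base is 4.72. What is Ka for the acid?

7.66 mL is half of the equivalence volume, so this is the half-equivalence point where [HA] = [A^-].
At half-equivalence pH = pKa, so pKa = 4.72.
Ka = 10^(-4.72) = 1.9 x 10^-5.

1.9 x 10^-5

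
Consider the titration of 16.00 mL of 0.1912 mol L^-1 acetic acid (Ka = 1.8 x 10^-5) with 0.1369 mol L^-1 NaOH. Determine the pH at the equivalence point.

8.82

n(CH3COOH) = 0.1912 x 0.01600 = 0.003059 mol; V(NaOH) at equivalence = 0.003059/0.1369 = 0.02235 L.
At equivalence all the acid is converted to CH3COO-; total volume = 0.01600 + 0.02235 = 0.03835 L, so [CH3COO-] = 0.003059/0.03835 = 0.07978 M.
Kb = Kw/Ka = 1.0e-14 / 1.8 x 10^-5 = 5.56e-10.
[OH^-] = sqrt(Kb x [CH3COO-]) = sqrt(5.56e-10 x 0.07978) = 6.66e-6 M.
pOH = 5.18, so pH = 14.00 - 5.18 = 8.82.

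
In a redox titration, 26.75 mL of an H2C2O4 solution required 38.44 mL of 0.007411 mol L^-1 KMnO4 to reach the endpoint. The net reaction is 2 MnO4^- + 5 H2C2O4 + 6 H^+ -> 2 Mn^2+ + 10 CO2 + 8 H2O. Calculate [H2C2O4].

0.0266 M

n(KMnO4) = 0.007411 x 0.03844 = 0.0002849 mol.
From the balanced equation, 2 mol KMnO4 reacts with 5 mol H2C2O4, so n(H2C2O4) = 0.0002849 x 5/2 = 0.0007122 mol.
[H2C2O4] = 0.0007122 / 0.02675 L = 0.0266 M.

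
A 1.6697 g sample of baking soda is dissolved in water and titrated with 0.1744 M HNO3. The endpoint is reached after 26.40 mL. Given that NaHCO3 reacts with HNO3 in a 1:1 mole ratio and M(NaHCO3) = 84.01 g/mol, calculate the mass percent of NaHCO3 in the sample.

23.2%

n(HNO3) = 0.1744 x 0.02640 = 0.004604 mol.
n(NaHCO3) = 0.004604 / 1 = 0.004604 mol.
mass of NaHCO3 = 0.004604 x 84.01 = 0.3868 g.
% purity = 0.3868 / 1.6697 x 100 = 23.2%.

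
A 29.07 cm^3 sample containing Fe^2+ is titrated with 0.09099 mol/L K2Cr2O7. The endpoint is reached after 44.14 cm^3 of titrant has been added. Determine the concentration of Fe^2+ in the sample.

0.829 M

n(K2Cr2O7) = 0.09099 x 0.04414 = 0.004016 mol.
From the balanced equation, 1 mol K2Cr2O7 reacts with 6 mol Fe^2+, so n(Fe^2+) = 0.004016 x 6/1 = 0.02410 mol.
[Fe^2+] = 0.02410 / 0.02907 L = 0.829 M.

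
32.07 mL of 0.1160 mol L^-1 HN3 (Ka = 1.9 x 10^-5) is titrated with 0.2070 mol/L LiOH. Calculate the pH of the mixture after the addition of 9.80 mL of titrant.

4.80

Initial n(HN3) = 0.1160 x 0.03207 = 0.003720 mol.
n(LiOH) added = 0.2070 x 0.009800 = 0.002029 mol, converting that many moles of HN3 to N3-.
Remaining n(HN3) = 0.001692 mol; n(N3-) = 0.002029 mol.
By Henderson-Hasselbalch, pH = pKa + log([A^-]/[HA]) = 4.72 + log(0.002029/0.001692) = 4.72 + (+0.08) = 4.80.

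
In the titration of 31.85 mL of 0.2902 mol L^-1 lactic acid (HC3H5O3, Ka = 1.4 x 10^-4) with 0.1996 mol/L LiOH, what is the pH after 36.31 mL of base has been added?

4.41

Initial n(HC3H5O3) = 0.2902 x 0.03185 = 0.009243 mol.
n(LiOH) added = 0.1996 x 0.03631 = 0.007247 mol, converting that many moles of HC3H5O3 to C3H5O3-.
Remaining n(HC3H5O3) = 0.001995 mol; n(C3H5O3-) = 0.007247 mol.
By Henderson-Hasselbalch, pH = pKa + log([A^-]/[HA]) = 3.85 + log(0.007247/0.001995) = 3.85 + (+0.56) = 4.41.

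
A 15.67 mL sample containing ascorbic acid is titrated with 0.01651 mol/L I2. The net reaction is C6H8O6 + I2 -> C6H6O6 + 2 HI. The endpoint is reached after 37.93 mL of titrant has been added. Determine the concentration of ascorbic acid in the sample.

0.0400 M

n(I2) = 0.01651 x 0.03793 = 0.0006262 mol.
From the balanced equation, 1 mol I2 reacts with 1 mol ascorbic acid, so n(ascorbic acid) = 0.0006262 x 1/1 = 0.0006262 mol.
[ascorbic acid] = 0.0006262 / 0.01567 L = 0.0400 M.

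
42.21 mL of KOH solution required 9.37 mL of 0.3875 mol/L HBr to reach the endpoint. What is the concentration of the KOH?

n(HBr) delivered = 0.3875 x 0.009370 = 0.003631 mol.
For a 1:1 reaction, n(KOH) = 0.003631 mol.
[KOH] = 0.003631 mol / 0.04221 L = 0.0860 M.

0.0860 M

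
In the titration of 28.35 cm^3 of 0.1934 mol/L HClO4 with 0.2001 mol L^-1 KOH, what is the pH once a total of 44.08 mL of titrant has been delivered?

n(acid) = 0.1934 x 0.02835 = 0.005483 mol; n(KOH) added = 0.2001 x 0.04408 = 0.008820 mol.
Base is in excess by 0.008820 - 0.005483 = 0.003338 mol in a total volume of 0.07243 L.
[OH^-] = 0.003338/0.07243 = 0.04608 M, so pOH = 1.34 and pH = 14.00 - 1.34 = 12.66.

12.66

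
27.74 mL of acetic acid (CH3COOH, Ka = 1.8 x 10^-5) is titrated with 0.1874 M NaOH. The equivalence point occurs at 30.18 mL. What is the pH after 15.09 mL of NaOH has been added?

15.09 mL is exactly half the equivalence volume (30.18/2), i.e. the half-equivalence point.
There, n(HA) = n(A^-), so pH = pKa = -log(1.8 x 10^-5) = 4.74.

4.74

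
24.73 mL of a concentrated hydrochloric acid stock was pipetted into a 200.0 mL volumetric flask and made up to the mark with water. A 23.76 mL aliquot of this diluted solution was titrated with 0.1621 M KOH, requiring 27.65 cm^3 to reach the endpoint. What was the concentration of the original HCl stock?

n(KOH) = 0.1621 x 0.02765 = 0.004482 mol.
n(HCl) in the aliquot = 0.004482 mol.
[diluted HCl] = 0.004482 / 0.02376 = 0.1886 M.
Dilution factor = 200.0/24.73 = 8.087, so [stock] = 0.1886 x 8.087 = 1.53 M.

1.53 M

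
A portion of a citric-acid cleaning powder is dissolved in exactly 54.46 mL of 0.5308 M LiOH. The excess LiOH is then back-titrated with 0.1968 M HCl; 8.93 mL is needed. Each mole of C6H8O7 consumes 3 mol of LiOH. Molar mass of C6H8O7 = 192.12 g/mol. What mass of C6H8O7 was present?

Total n(LiOH) added = 0.5308 x 0.05446 = 0.02891 mol.
n(HCl) used = 0.1968 x 0.008930 = 0.001757 mol, which equals the excess n(LiOH).
So n(LiOH) consumed by the sample = 0.02891 - 0.001757 = 0.02715 mol.
n(C6H8O7) = 0.02715 / 3 = 0.009050 mol.
mass = 0.009050 mol x 192.12 g/mol = 1.74 g.

1.74 g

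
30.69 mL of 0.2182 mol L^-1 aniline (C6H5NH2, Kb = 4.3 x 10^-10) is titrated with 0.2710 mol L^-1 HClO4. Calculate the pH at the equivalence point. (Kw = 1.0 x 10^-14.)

2.78

n(C6H5NH2) = 0.2182 x 0.03069 = 0.006697 mol; V(HClO4) at equivalence = 0.006697/0.2710 = 0.02471 L.
At equivalence the base is fully converted to C6H5NH3+; total volume = 0.05540 L, so [C6H5NH3+] = 0.006697/0.05540 = 0.1209 M.
Ka(C6H5NH3+) = Kw/Kb = 1.0e-14 / 4.3 x 10^-10 = 2.33e-5.
[H^+] = sqrt(Ka x [C6H5NH3+]) = sqrt(2.33e-5 x 0.1209) = 0.00168 M.
pH = -log(0.00168) = 2.78.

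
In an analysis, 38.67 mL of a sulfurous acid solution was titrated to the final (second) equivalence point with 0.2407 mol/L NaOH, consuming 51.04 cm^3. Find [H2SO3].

n(NaOH) = 0.2407 x 0.05104 = 0.01229 mol.
At the final (second) equivalence point, 2 mol OH^- react per mol H2SO3, so n(H2SO3) = 0.01229 / 2 = 0.006143 mol.
[H2SO3] = 0.006143 / 0.03867 L = 0.159 M.

0.159 M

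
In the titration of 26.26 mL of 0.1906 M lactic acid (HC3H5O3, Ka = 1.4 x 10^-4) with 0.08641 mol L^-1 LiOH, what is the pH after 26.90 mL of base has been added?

Initial n(HC3H5O3) = 0.1906 x 0.02626 = 0.005005 mol.
n(LiOH) added = 0.08641 x 0.02690 = 0.002324 mol, converting that many moles of HC3H5O3 to C3H5O3-.
Remaining n(HC3H5O3) = 0.002681 mol; n(C3H5O3-) = 0.002324 mol.
By Henderson-Hasselbalch, pH = pKa + log([A^-]/[HA]) = 3.85 + log(0.002324/0.002681) = 3.85 + (-0.06) = 3.79.

3.79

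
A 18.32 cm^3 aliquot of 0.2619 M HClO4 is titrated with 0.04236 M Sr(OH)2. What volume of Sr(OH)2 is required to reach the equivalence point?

n(HClO4) = 0.2619 mol/L x 0.01832 L = 0.004798 mol.
The neutralisation is 2 HClO4 : 1 Sr(OH)2, so n(Sr(OH)2) = 0.004798 x 1/2 = 0.002399 mol.
V(Sr(OH)2) = 0.002399 / 0.04236 = 0.05663 L = 56.6 mL.

56.6 mL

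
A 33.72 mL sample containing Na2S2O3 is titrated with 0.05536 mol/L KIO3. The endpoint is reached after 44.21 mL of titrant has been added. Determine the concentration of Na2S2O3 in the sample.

0.435 M

n(KIO3) = 0.05536 x 0.04421 = 0.002447 mol.
From the balanced equation, 1 mol KIO3 reacts with 6 mol Na2S2O3, so n(Na2S2O3) = 0.002447 x 6/1 = 0.01468 mol.
[Na2S2O3] = 0.01468 / 0.03372 L = 0.435 M.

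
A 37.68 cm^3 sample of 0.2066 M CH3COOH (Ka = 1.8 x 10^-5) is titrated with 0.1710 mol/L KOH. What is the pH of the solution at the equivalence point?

n(CH3COOH) = 0.2066 x 0.03768 = 0.007785 mol; V(KOH) at equivalence = 0.007785/0.1710 = 0.04552 L.
At equivalence all the acid is converted to CH3COO-; total volume = 0.03768 + 0.04552 = 0.08320 L, so [CH3COO-] = 0.007785/0.08320 = 0.09356 M.
Kb = Kw/Ka = 1.0e-14 / 1.8 x 10^-5 = 5.56e-10.
[OH^-] = sqrt(Kb x [CH3COO-]) = sqrt(5.56e-10 x 0.09356) = 7.21e-6 M.
pOH = 5.14, so pH = 14.00 - 5.14 = 8.86.

8.86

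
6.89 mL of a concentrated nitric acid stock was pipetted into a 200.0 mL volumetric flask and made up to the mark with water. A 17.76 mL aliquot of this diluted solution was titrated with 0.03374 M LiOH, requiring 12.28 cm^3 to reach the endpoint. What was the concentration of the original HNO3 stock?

n(LiOH) = 0.03374 x 0.01228 = 0.0004143 mol.
n(HNO3) in the aliquot = 0.0004143 mol.
[diluted HNO3] = 0.0004143 / 0.01776 = 0.02333 M.
Dilution factor = 200.0/6.890 = 29.03, so [stock] = 0.02333 x 29.03 = 0.677 M.

0.677 M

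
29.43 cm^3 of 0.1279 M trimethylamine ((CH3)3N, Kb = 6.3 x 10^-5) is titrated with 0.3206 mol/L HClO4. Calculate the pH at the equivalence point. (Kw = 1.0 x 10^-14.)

5.42

n((CH3)3N) = 0.1279 x 0.02943 = 0.003764 mol; V(HClO4) at equivalence = 0.003764/0.3206 = 0.01174 L.
At equivalence the base is fully converted to (CH3)3NH+; total volume = 0.04117 L, so [(CH3)3NH+] = 0.003764/0.04117 = 0.09143 M.
Ka((CH3)3NH+) = Kw/Kb = 1.0e-14 / 6.3 x 10^-5 = 1.59e-10.
[H^+] = sqrt(Ka x [(CH3)3NH+]) = sqrt(1.59e-10 x 0.09143) = 3.81e-6 M.
pH = -log(3.81e-6) = 5.42.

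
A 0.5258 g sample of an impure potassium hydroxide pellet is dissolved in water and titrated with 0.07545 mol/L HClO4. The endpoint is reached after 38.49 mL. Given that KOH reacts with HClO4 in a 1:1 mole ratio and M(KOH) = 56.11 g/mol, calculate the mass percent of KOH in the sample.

n(HClO4) = 0.07545 x 0.03849 = 0.002904 mol.
n(KOH) = 0.002904 / 1 = 0.002904 mol.
mass of KOH = 0.002904 x 56.11 = 0.1629 g.
% purity = 0.1629 / 0.5258 x 100 = 31.0%.

31.0%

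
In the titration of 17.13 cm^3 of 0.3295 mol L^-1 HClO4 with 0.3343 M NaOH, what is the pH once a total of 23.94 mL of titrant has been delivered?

12.76

n(acid) = 0.3295 x 0.01713 = 0.005644 mol; n(NaOH) added = 0.3343 x 0.02394 = 0.008003 mol.
Base is in excess by 0.008003 - 0.005644 = 0.002359 mol in a total volume of 0.04107 L.
[OH^-] = 0.002359/0.04107 = 0.05743 M, so pOH = 1.24 and pH = 14.00 - 1.24 = 12.76.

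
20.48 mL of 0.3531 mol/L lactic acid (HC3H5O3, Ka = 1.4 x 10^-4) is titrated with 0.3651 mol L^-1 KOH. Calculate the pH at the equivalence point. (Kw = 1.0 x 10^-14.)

n(HC3H5O3) = 0.3531 x 0.02048 = 0.007231 mol; V(KOH) at equivalence = 0.007231/0.3651 = 0.01981 L.
At equivalence all the acid is converted to C3H5O3-; total volume = 0.02048 + 0.01981 = 0.04029 L, so [C3H5O3-] = 0.007231/0.04029 = 0.1795 M.
Kb = Kw/Ka = 1.0e-14 / 1.4 x 10^-4 = 7.14e-11.
[OH^-] = sqrt(Kb x [C3H5O3-]) = sqrt(7.14e-11 x 0.1795) = 3.58e-6 M.
pOH = 5.45, so pH = 14.00 - 5.45 = 8.55.

8.55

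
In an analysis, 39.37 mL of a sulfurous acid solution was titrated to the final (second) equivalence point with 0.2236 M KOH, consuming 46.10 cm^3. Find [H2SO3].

0.131 M

n(KOH) = 0.2236 x 0.04610 = 0.01031 mol.
At the final (second) equivalence point, 2 mol OH^- react per mol H2SO3, so n(H2SO3) = 0.01031 / 2 = 0.005154 mol.
[H2SO3] = 0.005154 / 0.03937 L = 0.131 M.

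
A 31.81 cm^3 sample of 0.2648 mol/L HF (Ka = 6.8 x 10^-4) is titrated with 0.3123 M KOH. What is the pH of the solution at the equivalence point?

n(HF) = 0.2648 x 0.03181 = 0.008423 mol; V(KOH) at equivalence = 0.008423/0.3123 = 0.02697 L.
At equivalence all the acid is converted to F-; total volume = 0.03181 + 0.02697 = 0.05878 L, so [F-] = 0.008423/0.05878 = 0.1433 M.
Kb = Kw/Ka = 1.0e-14 / 6.8 x 10^-4 = 1.47e-11.
[OH^-] = sqrt(Kb x [F-]) = sqrt(1.47e-11 x 0.1433) = 1.45e-6 M.
pOH = 5.84, so pH = 14.00 - 5.84 = 8.16.

8.16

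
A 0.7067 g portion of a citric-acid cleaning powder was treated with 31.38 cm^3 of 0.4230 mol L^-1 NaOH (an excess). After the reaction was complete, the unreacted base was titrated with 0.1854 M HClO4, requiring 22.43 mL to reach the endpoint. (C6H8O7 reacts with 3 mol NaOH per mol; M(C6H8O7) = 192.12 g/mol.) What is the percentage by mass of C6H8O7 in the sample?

Total n(NaOH) added = 0.4230 x 0.03138 = 0.01327 mol.
n(HClO4) used = 0.1854 x 0.02243 = 0.004159 mol, which equals the excess n(NaOH).
So n(NaOH) consumed by the sample = 0.01327 - 0.004159 = 0.009115 mol.
n(C6H8O7) = 0.009115 / 3 = 0.003038 mol.
mass C6H8O7 = 0.003038 x 192.12 = 0.5837 g, so %C6H8O7 = 0.5837/0.7067 x 100 = 82.6%.

82.6%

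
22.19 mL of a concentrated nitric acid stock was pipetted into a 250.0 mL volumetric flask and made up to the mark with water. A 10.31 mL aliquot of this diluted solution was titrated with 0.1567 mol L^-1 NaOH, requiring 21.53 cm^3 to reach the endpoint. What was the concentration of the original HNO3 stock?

n(NaOH) = 0.1567 x 0.02153 = 0.003374 mol.
n(HNO3) in the aliquot = 0.003374 mol.
[diluted HNO3] = 0.003374 / 0.01031 = 0.3272 M.
Dilution factor = 250.0/22.19 = 11.27, so [stock] = 0.3272 x 11.27 = 3.69 M.

3.69 M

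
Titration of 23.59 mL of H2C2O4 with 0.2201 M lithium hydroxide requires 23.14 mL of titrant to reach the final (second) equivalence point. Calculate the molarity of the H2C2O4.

n(LiOH) = 0.2201 x 0.02314 = 0.005093 mol.
At the final (second) equivalence point, 2 mol OH^- react per mol H2C2O4, so n(H2C2O4) = 0.005093 / 2 = 0.002547 mol.
[H2C2O4] = 0.002547 / 0.02359 L = 0.108 M.

0.108 M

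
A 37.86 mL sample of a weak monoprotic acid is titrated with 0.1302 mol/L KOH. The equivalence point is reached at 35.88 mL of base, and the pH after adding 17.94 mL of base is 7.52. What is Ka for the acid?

3.0 x 10^-8

17.94 mL is half of the equivalence volume, so this is the half-equivalence point where [HA] = [A^-].
At half-equivalence pH = pKa, so pKa = 7.52.
Ka = 10^(-7.52) = 3.0 x 10^-8.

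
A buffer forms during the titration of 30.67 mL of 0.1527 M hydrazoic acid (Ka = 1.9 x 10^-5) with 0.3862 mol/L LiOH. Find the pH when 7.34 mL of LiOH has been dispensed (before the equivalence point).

Initial n(HN3) = 0.1527 x 0.03067 = 0.004683 mol.
n(LiOH) added = 0.3862 x 0.007340 = 0.002835 mol, converting that many moles of HN3 to N3-.
Remaining n(HN3) = 0.001849 mol; n(N3-) = 0.002835 mol.
By Henderson-Hasselbalch, pH = pKa + log([A^-]/[HA]) = 4.72 + log(0.002835/0.001849) = 4.72 + (+0.19) = 4.91.

4.91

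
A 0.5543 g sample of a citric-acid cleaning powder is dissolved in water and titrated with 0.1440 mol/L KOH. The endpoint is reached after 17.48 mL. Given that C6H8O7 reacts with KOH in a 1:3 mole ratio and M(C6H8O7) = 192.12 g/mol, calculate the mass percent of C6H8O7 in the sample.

n(KOH) = 0.1440 x 0.01748 = 0.002517 mol.
n(C6H8O7) = 0.002517 / 3 = 0.0008390 mol.
mass of C6H8O7 = 0.0008390 x 192.12 = 0.1612 g.
% purity = 0.1612 / 0.5543 x 100 = 29.1%.

29.1%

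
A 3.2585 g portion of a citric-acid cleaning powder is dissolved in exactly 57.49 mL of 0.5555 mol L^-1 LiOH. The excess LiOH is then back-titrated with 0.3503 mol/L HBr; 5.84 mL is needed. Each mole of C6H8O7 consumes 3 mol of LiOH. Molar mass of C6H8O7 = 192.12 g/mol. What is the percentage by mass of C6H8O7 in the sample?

Total n(LiOH) added = 0.5555 x 0.05749 = 0.03194 mol.
n(HBr) used = 0.3503 x 0.005840 = 0.002046 mol, which equals the excess n(LiOH).
So n(LiOH) consumed by the sample = 0.03194 - 0.002046 = 0.02989 mol.
n(C6H8O7) = 0.02989 / 3 = 0.009963 mol.
mass C6H8O7 = 0.009963 x 192.12 = 1.914 g, so %C6H8O7 = 1.914/3.2585 x 100 = 58.7%.

58.7%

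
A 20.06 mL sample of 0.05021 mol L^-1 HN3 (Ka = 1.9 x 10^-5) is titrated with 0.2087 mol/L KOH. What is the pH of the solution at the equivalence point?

8.66

n(HN3) = 0.05021 x 0.02006 = 0.001007 mol; V(KOH) at equivalence = 0.001007/0.2087 = 0.004826 L.
At equivalence all the acid is converted to N3-; total volume = 0.02006 + 0.004826 = 0.02489 L, so [N3-] = 0.001007/0.02489 = 0.04047 M.
Kb = Kw/Ka = 1.0e-14 / 1.9 x 10^-5 = 5.26e-10.
[OH^-] = sqrt(Kb x [N3-]) = sqrt(5.26e-10 x 0.04047) = 4.62e-6 M.
pOH = 5.34, so pH = 14.00 - 5.34 = 8.66.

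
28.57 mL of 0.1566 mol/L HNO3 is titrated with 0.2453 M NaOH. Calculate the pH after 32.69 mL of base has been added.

n(acid) = 0.1566 x 0.02857 = 0.004474 mol; n(NaOH) added = 0.2453 x 0.03269 = 0.008019 mol.
Base is in excess by 0.008019 - 0.004474 = 0.003545 mol in a total volume of 0.06126 L.
[OH^-] = 0.003545/0.06126 = 0.05786 M, so pOH = 1.24 and pH = 14.00 - 1.24 = 12.76.

12.76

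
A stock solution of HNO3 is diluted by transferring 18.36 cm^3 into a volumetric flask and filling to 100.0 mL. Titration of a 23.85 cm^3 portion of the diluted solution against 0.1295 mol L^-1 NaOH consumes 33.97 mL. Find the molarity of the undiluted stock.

1.00 M

n(NaOH) = 0.1295 x 0.03397 = 0.004399 mol.
n(HNO3) in the aliquot = 0.004399 mol.
[diluted HNO3] = 0.004399 / 0.02385 = 0.1844 M.
Dilution factor = 100.0/18.36 = 5.447, so [stock] = 0.1844 x 5.447 = 1.00 M.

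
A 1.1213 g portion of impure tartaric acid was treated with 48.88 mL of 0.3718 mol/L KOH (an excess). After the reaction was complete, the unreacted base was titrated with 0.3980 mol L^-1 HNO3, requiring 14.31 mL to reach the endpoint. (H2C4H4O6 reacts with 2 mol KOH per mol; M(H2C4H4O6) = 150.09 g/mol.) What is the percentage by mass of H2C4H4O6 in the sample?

83.5%

Total n(KOH) added = 0.3718 x 0.04888 = 0.01817 mol.
n(HNO3) used = 0.3980 x 0.01431 = 0.005695 mol, which equals the excess n(KOH).
So n(KOH) consumed by the sample = 0.01817 - 0.005695 = 0.01248 mol.
n(H2C4H4O6) = 0.01248 / 2 = 0.006239 mol.
mass H2C4H4O6 = 0.006239 x 150.09 = 0.9364 g, so %H2C4H4O6 = 0.9364/1.1213 x 100 = 83.5%.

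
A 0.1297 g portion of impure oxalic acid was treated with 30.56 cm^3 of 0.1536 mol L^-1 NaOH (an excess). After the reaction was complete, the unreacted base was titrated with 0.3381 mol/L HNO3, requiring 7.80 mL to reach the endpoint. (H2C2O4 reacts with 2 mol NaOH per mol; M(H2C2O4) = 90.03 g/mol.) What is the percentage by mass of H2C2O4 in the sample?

Total n(NaOH) added = 0.1536 x 0.03056 = 0.004694 mol.
n(HNO3) used = 0.3381 x 0.007800 = 0.002637 mol, which equals the excess n(NaOH).
So n(NaOH) consumed by the sample = 0.004694 - 0.002637 = 0.002057 mol.
n(H2C2O4) = 0.002057 / 2 = 0.001028 mol.
mass H2C2O4 = 0.001028 x 90.03 = 0.09259 g, so %H2C2O4 = 0.09259/0.1297 x 100 = 71.4%.

71.4%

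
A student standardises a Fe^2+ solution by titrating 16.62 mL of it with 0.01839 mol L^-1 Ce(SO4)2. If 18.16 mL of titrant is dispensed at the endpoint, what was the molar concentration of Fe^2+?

0.0201 M

n(Ce(SO4)2) = 0.01839 x 0.01816 = 0.0003340 mol.
From the balanced equation, 1 mol Ce(SO4)2 reacts with 1 mol Fe^2+, so n(Fe^2+) = 0.0003340 x 1/1 = 0.0003340 mol.
[Fe^2+] = 0.0003340 / 0.01662 L = 0.0201 M.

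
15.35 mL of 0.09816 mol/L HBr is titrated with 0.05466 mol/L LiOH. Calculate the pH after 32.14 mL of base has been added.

11.72

n(acid) = 0.09816 x 0.01535 = 0.001507 mol; n(LiOH) added = 0.05466 x 0.03214 = 0.001757 mol.
Base is in excess by 0.001757 - 0.001507 = 0.0002500 mol in a total volume of 0.04749 L.
[OH^-] = 0.0002500/0.04749 = 0.005265 M, so pOH = 2.28 and pH = 14.00 - 2.28 = 11.72.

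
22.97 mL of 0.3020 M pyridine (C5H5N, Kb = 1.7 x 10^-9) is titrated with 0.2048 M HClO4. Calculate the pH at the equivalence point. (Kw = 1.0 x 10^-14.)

3.07

n(C5H5N) = 0.3020 x 0.02297 = 0.006937 mol; V(HClO4) at equivalence = 0.006937/0.2048 = 0.03387 L.
At equivalence the base is fully converted to C5H5NH+; total volume = 0.05684 L, so [C5H5NH+] = 0.006937/0.05684 = 0.1220 M.
Ka(C5H5NH+) = Kw/Kb = 1.0e-14 / 1.7 x 10^-9 = 5.88e-6.
[H^+] = sqrt(Ka x [C5H5NH+]) = sqrt(5.88e-6 x 0.1220) = 0.000847 M.
pH = -log(0.000847) = 3.07.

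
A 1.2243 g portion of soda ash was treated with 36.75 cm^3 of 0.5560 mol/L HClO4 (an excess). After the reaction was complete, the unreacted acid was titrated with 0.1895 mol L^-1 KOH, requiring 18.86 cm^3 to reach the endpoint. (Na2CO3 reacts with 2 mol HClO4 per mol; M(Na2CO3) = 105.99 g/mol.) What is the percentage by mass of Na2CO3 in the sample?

73.0%

Total n(HClO4) added = 0.5560 x 0.03675 = 0.02043 mol.
n(KOH) used = 0.1895 x 0.01886 = 0.003574 mol, which equals the excess n(HClO4).
So n(HClO4) consumed by the sample = 0.02043 - 0.003574 = 0.01686 mol.
n(Na2CO3) = 0.01686 / 2 = 0.008430 mol.
mass Na2CO3 = 0.008430 x 105.99 = 0.8934 g, so %Na2CO3 = 0.8934/1.2243 x 100 = 73.0%.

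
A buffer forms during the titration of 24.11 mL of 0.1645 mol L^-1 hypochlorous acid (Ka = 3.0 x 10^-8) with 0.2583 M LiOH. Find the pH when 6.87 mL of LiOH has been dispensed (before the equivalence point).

Initial n(HClO) = 0.1645 x 0.02411 = 0.003966 mol.
n(LiOH) added = 0.2583 x 0.006870 = 0.001775 mol, converting that many moles of HClO to ClO-.
Remaining n(HClO) = 0.002192 mol; n(ClO-) = 0.001775 mol.
By Henderson-Hasselbalch, pH = pKa + log([A^-]/[HA]) = 7.52 + log(0.001775/0.002192) = 7.52 + (-0.09) = 7.43.

7.43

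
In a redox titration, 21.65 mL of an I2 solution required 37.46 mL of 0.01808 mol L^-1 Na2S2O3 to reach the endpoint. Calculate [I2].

0.0156 M

n(Na2S2O3) = 0.01808 x 0.03746 = 0.0006773 mol.
From the balanced equation, 2 mol Na2S2O3 reacts with 1 mol I2, so n(I2) = 0.0006773 x 1/2 = 0.0003386 mol.
[I2] = 0.0003386 / 0.02165 L = 0.0156 M.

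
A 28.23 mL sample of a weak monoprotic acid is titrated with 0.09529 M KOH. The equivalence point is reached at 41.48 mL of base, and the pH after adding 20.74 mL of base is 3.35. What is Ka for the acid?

20.74 mL is half of the equivalence volume, so this is the half-equivalence point where [HA] = [A^-].
At half-equivalence pH = pKa, so pKa = 3.35.
Ka = 10^(-3.35) = 4.5 x 10^-4.

4.5 x 10^-4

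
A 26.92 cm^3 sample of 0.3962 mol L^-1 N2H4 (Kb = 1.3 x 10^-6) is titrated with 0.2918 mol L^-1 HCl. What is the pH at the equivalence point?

4.44

n(N2H4) = 0.3962 x 0.02692 = 0.01067 mol; V(HCl) at equivalence = 0.01067/0.2918 = 0.03655 L.
At equivalence the base is fully converted to N2H5+; total volume = 0.06347 L, so [N2H5+] = 0.01067/0.06347 = 0.1680 M.
Ka(N2H5+) = Kw/Kb = 1.0e-14 / 1.3 x 10^-6 = 7.69e-9.
[H^+] = sqrt(Ka x [N2H5+]) = sqrt(7.69e-9 x 0.1680) = 3.60e-5 M.
pH = -log(3.60e-5) = 4.44.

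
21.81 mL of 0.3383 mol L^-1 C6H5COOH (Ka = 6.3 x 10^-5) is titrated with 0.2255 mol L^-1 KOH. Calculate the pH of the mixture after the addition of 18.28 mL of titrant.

Initial n(C6H5COOH) = 0.3383 x 0.02181 = 0.007378 mol.
n(KOH) added = 0.2255 x 0.01828 = 0.004122 mol, converting that many moles of C6H5COOH to C6H5COO-.
Remaining n(C6H5COOH) = 0.003256 mol; n(C6H5COO-) = 0.004122 mol.
By Henderson-Hasselbalch, pH = pKa + log([A^-]/[HA]) = 4.20 + log(0.004122/0.003256) = 4.20 + (+0.10) = 4.30.

4.30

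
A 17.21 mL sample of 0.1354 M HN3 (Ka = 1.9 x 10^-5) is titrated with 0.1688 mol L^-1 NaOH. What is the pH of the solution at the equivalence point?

n(HN3) = 0.1354 x 0.01721 = 0.002330 mol; V(NaOH) at equivalence = 0.002330/0.1688 = 0.01380 L.
At equivalence all the acid is converted to N3-; total volume = 0.01721 + 0.01380 = 0.03101 L, so [N3-] = 0.002330/0.03101 = 0.07513 M.
Kb = Kw/Ka = 1.0e-14 / 1.9 x 10^-5 = 5.26e-10.
[OH^-] = sqrt(Kb x [N3-]) = sqrt(5.26e-10 x 0.07513) = 6.29e-6 M.
pOH = 5.20, so pH = 14.00 - 5.20 = 8.80.

8.80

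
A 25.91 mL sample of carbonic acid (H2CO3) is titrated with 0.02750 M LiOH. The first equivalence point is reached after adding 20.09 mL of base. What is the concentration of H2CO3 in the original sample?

0.0213 M

n(LiOH) = 0.02750 x 0.02009 = 0.0005525 mol.
At the first equivalence point, 1 mol OH^- react per mol H2CO3, so n(H2CO3) = 0.0005525 / 1 = 0.0005525 mol.
[H2CO3] = 0.0005525 / 0.02591 L = 0.0213 M.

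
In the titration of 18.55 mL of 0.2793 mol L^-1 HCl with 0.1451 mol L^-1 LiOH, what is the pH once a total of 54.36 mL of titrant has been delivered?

12.57

n(acid) = 0.2793 x 0.01855 = 0.005181 mol; n(LiOH) added = 0.1451 x 0.05436 = 0.007888 mol.
Base is in excess by 0.007888 - 0.005181 = 0.002707 mol in a total volume of 0.07291 L.
[OH^-] = 0.002707/0.07291 = 0.03712 M, so pOH = 1.43 and pH = 14.00 - 1.43 = 12.57.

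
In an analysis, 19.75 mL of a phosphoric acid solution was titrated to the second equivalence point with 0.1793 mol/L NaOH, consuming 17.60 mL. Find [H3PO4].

0.0799 M

n(NaOH) = 0.1793 x 0.01760 = 0.003156 mol.
At the second equivalence point, 2 mol OH^- react per mol H3PO4, so n(H3PO4) = 0.003156 / 2 = 0.001578 mol.
[H3PO4] = 0.001578 / 0.01975 L = 0.0799 M.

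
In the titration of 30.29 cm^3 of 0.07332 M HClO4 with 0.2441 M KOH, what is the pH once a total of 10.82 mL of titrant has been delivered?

n(acid) = 0.07332 x 0.03029 = 0.002221 mol; n(KOH) added = 0.2441 x 0.01082 = 0.002641 mol.
Base is in excess by 0.002641 - 0.002221 = 0.0004203 mol in a total volume of 0.04111 L.
[OH^-] = 0.0004203/0.04111 = 0.01022 M, so pOH = 1.99 and pH = 14.00 - 1.99 = 12.01.

12.01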